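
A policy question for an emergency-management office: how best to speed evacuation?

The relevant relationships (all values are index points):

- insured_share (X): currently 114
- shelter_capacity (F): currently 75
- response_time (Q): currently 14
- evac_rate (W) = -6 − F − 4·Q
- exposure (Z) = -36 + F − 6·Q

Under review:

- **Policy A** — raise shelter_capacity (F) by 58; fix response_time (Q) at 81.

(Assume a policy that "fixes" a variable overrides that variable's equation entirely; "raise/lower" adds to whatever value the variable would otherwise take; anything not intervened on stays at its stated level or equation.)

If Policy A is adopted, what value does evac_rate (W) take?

-463

Policy A (F + 58, Q := 81):
  F = 75 + 58 = 133
  Q = 81
  W = -6 − 133 − 4·81 = -463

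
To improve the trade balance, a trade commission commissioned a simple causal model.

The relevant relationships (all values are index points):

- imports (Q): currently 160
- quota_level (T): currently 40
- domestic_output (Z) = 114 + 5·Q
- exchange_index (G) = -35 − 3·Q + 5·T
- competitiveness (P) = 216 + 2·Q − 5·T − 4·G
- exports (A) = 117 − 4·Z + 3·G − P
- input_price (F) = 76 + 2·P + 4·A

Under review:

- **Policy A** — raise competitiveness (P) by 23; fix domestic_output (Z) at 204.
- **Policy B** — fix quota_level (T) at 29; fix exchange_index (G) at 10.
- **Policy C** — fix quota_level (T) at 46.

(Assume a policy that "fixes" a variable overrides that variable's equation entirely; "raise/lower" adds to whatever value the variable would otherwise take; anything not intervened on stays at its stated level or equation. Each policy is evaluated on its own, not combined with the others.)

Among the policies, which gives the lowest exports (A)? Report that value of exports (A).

-5840

Policy A (P + 23, Z := 204):
  Q = 160
  T = 40
  Z = 204
  G = -35 − 3·160 + 5·40 = -315
  P = 216 + 2·160 − 5·40 − 4·(-315) (+23 from intervention) = 1619
  A = 117 − 4·204 + 3·(-315) − 1619 = -3263
Policy B (T := 29, G := 10):
  Q = 160
  T = 29
  Z = 114 + 5·160 = 914
  G = 10
  P = 216 + 2·160 − 5·29 − 4·10 = 351
  A = 117 − 4·914 + 3·10 − 351 = -3860
Policy C (T := 46):
  Q = 160
  T = 46
  Z = 114 + 5·160 = 914
  G = -35 − 3·160 + 5·46 = -285
  P = 216 + 2·160 − 5·46 − 4·(-285) = 1446
  A = 117 − 4·914 + 3·(-285) − 1446 = -5840
Comparing — Policy A: A=-3263, Policy B: A=-3860, Policy C: A=-5840. Lowest is -5840 (Policy C).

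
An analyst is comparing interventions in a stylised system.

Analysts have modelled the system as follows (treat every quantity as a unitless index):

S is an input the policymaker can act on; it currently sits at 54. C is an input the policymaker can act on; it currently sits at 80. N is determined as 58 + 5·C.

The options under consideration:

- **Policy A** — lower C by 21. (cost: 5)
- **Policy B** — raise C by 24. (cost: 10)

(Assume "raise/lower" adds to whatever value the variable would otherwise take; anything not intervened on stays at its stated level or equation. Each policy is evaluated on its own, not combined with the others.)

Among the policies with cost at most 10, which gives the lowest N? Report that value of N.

353

Policy A (C − 21):
  C = 80 − 21 = 59
  N = 58 + 5·59 = 353
Policy B (C + 24):
  C = 80 + 24 = 104
  N = 58 + 5·104 = 578
Comparing — Policy A: N=353, Policy B: N=578. Lowest is 353 (Policy A).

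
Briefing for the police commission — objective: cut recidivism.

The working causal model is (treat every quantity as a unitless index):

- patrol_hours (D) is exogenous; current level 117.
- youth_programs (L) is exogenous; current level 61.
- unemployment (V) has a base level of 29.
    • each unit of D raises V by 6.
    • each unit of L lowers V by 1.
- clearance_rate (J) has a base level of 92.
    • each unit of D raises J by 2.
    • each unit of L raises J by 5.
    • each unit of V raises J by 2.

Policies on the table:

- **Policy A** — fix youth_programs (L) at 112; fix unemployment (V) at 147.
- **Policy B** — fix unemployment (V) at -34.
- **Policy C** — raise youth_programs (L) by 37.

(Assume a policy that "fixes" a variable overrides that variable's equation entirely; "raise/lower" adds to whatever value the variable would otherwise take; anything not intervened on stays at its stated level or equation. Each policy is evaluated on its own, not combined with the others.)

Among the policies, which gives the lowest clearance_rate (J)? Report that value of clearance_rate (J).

Policy A (L := 112, V := 147):
  D = 117
  L = 112
  V = 147
  J = 92 + 2·117 + 5·112 + 2·147 = 1180
Policy B (V := -34):
  D = 117
  L = 61
  V = -34
  J = 92 + 2·117 + 5·61 + 2·(-34) = 563
Policy C (L + 37):
  D = 117
  L = 61 + 37 = 98
  V = 29 + 6·117 − 98 = 633
  J = 92 + 2·117 + 5·98 + 2·633 = 2082
Comparing — Policy A: J=1180, Policy B: J=563, Policy C: J=2082. Lowest is 563 (Policy B).

563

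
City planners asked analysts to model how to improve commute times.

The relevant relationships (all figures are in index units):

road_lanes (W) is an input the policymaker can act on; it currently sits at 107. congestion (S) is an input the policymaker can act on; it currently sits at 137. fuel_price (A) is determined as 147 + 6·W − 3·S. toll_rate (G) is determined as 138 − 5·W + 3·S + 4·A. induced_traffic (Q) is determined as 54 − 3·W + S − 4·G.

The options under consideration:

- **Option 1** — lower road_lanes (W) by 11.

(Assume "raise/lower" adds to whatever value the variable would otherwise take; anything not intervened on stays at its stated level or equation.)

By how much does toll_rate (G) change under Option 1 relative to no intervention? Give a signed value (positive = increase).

-209

Baseline:
  W = 107
  S = 137
  A = 147 + 6·107 − 3·137 = 378
  G = 138 − 5·107 + 3·137 + 4·378 = 1526
Option 1 (W − 11):
  W = 107 − 11 = 96
  S = 137
  A = 147 + 6·96 − 3·137 = 312
  G = 138 − 5·96 + 3·137 + 4·312 = 1317
Change in G: 1317 − 1526 = -209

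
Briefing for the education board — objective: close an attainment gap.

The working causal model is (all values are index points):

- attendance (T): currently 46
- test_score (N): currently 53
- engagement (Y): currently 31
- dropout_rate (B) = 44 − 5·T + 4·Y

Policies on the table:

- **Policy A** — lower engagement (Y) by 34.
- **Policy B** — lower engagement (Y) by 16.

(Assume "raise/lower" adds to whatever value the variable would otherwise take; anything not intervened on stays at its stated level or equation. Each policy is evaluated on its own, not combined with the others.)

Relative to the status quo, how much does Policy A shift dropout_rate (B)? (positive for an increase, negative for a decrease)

Baseline:
  T = 46
  Y = 31
  B = 44 − 5·46 + 4·31 = -62
Policy A (Y − 34):
  T = 46
  Y = 31 − 34 = -3
  B = 44 − 5·46 + 4·(-3) = -198
Change in B: -198 − (-62) = -136

-136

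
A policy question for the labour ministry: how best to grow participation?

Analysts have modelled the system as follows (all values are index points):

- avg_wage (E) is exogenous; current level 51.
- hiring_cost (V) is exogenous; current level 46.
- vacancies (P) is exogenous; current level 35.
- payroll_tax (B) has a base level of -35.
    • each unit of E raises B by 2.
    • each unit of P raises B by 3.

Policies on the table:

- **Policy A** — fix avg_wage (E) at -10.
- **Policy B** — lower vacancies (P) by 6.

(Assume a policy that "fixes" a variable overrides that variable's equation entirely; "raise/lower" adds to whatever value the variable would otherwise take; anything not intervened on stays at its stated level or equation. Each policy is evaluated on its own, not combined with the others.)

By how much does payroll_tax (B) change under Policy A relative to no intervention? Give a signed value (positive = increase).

Baseline:
  E = 51
  P = 35
  B = -35 + 2·51 + 3·35 = 172
Policy A (E := -10):
  E = -10
  P = 35
  B = -35 + 2·(-10) + 3·35 = 50
Change in B: 50 − 172 = -122

-122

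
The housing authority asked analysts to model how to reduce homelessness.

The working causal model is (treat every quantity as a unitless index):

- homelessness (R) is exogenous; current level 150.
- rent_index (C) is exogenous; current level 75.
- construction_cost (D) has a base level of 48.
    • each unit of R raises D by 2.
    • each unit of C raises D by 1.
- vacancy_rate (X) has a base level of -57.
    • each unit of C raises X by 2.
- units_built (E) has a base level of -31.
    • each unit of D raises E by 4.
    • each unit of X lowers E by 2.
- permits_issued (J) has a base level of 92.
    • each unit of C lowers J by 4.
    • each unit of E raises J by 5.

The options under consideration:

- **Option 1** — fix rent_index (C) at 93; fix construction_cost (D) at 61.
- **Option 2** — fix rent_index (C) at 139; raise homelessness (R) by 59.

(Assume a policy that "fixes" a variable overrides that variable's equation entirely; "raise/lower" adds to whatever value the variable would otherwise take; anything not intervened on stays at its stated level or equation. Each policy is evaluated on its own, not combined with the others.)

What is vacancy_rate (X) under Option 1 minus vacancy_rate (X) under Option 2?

-92

Option 1 (C := 93, D := 61):
  C = 93
  X = -57 + 2·93 = 129
Option 2 (C := 139, R + 59):
  C = 139
  X = -57 + 2·139 = 221
X: 129 − 221 = -92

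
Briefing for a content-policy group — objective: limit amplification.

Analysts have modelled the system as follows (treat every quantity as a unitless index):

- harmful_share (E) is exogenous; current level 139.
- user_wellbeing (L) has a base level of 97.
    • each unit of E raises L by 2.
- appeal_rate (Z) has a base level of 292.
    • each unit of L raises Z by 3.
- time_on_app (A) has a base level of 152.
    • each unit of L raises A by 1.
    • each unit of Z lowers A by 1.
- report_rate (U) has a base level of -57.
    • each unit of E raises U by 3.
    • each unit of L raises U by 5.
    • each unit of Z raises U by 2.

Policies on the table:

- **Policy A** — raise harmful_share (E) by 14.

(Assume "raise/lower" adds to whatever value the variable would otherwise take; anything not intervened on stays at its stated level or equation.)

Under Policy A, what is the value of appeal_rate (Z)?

Policy A (E + 14):
  E = 139 + 14 = 153
  L = 97 + 2·153 = 403
  Z = 292 + 3·403 = 1501

1501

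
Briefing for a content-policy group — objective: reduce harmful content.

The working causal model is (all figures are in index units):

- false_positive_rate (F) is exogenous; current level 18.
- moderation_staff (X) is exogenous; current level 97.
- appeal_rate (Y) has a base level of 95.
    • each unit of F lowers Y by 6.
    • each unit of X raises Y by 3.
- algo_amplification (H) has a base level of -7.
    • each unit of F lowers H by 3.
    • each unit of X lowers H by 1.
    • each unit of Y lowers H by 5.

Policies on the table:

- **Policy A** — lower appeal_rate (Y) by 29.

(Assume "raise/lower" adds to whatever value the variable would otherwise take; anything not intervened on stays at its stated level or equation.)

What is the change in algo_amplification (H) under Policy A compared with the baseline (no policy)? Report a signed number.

Baseline:
  F = 18
  X = 97
  Y = 95 − 6·18 + 3·97 = 278
  H = -7 − 3·18 − 97 − 5·278 = -1548
Policy A (Y − 29):
  F = 18
  X = 97
  Y = 95 − 6·18 + 3·97 (−29 from intervention) = 249
  H = -7 − 3·18 − 97 − 5·249 = -1403
Change in H: -1403 − (-1548) = 145

145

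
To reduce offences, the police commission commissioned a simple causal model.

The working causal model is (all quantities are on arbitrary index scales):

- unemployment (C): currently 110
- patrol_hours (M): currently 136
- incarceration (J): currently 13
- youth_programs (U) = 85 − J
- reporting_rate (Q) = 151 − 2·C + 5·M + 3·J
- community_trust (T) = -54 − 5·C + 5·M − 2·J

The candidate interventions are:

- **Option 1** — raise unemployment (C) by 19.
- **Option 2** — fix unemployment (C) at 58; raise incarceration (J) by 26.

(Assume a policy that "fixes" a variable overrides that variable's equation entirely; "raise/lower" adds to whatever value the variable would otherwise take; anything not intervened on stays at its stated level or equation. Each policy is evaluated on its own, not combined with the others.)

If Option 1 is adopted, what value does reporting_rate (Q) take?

612

Option 1 (C + 19):
  C = 110 + 19 = 129
  M = 136
  J = 13
  Q = 151 − 2·129 + 5·136 + 3·13 = 612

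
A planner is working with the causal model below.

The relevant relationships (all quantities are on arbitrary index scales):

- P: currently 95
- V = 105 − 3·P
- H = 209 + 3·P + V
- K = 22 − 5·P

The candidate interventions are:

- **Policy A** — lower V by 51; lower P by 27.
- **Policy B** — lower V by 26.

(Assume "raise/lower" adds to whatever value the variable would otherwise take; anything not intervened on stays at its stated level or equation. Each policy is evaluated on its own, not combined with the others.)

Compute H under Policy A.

Policy A (V − 51, P − 27):
  P = 95 − 27 = 68
  V = 105 − 3·68 (−51 from intervention) = -150
  H = 209 + 3·68 + (-150) = 263

263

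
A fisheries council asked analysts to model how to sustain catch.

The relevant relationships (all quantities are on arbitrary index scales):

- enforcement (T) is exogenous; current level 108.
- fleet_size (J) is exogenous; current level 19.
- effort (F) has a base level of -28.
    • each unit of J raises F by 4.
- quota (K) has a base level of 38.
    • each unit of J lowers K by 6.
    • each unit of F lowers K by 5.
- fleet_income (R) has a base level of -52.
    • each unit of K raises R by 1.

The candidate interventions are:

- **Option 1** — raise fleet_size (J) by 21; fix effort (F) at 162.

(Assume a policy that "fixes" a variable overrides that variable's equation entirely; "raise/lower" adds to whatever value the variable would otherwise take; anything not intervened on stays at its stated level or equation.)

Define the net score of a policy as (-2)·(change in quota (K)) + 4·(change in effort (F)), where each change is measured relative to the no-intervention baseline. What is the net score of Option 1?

1848

Baseline:
  J = 19
  F = -28 + 4·19 = 48
  K = 38 − 6·19 − 5·48 = -316
Option 1 (J + 21, F := 162):
  J = 19 + 21 = 40
  F = 162
  K = 38 − 6·40 − 5·162 = -1012
ΔK = -1012 − (-316) = -696; ΔF = 162 − 48 = 114
Score = (-2)·(-696) + 4·114 = 1848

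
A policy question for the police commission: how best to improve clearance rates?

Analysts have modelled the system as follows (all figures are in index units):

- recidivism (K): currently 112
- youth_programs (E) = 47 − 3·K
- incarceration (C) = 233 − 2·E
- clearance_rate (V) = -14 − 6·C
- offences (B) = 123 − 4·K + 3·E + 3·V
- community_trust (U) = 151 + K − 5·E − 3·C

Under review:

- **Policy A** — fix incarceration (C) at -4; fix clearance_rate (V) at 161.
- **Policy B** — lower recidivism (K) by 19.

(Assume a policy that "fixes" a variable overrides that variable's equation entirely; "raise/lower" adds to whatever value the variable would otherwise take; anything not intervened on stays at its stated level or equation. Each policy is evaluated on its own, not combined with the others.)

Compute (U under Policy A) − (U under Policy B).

Policy A (C := -4, V := 161):
  K = 112
  E = 47 − 3·112 = -289
  C = -4
  U = 151 + 112 − 5·(-289) − 3·(-4) = 1720
Policy B (K − 19):
  K = 112 − 19 = 93
  E = 47 − 3·93 = -232
  C = 233 − 2·(-232) = 697
  U = 151 + 93 − 5·(-232) − 3·697 = -687
U: 1720 − (-687) = 2407

2407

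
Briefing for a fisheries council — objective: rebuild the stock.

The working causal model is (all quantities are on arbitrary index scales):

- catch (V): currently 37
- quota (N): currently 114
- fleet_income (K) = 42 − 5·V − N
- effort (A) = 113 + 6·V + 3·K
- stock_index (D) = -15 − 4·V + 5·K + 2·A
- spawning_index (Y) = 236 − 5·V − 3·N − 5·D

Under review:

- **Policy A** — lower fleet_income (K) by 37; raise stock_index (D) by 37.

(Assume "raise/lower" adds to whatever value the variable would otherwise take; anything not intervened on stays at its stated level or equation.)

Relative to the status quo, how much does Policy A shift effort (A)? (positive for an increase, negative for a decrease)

Baseline:
  V = 37
  N = 114
  K = 42 − 5·37 − 114 = -257
  A = 113 + 6·37 + 3·(-257) = -436
Policy A (K − 37, D + 37):
  V = 37
  N = 114
  K = 42 − 5·37 − 114 (−37 from intervention) = -294
  A = 113 + 6·37 + 3·(-294) = -547
Change in A: -547 − (-436) = -111

-111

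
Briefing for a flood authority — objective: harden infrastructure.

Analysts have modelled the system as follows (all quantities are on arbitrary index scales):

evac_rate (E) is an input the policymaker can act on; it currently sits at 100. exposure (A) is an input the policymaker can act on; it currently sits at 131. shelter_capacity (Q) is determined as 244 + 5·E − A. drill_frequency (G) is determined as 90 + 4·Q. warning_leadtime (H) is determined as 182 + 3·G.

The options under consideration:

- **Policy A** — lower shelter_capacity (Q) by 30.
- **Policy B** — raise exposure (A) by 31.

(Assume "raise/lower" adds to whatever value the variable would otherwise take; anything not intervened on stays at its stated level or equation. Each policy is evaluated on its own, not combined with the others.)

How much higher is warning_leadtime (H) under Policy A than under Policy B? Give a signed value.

Policy A (Q − 30):
  E = 100
  A = 131
  Q = 244 + 5·100 − 131 (−30 from intervention) = 583
  G = 90 + 4·583 = 2422
  H = 182 + 3·2422 = 7448
Policy B (A + 31):
  E = 100
  A = 131 + 31 = 162
  Q = 244 + 5·100 − 162 = 582
  G = 90 + 4·582 = 2418
  H = 182 + 3·2418 = 7436
H: 7448 − 7436 = 12

12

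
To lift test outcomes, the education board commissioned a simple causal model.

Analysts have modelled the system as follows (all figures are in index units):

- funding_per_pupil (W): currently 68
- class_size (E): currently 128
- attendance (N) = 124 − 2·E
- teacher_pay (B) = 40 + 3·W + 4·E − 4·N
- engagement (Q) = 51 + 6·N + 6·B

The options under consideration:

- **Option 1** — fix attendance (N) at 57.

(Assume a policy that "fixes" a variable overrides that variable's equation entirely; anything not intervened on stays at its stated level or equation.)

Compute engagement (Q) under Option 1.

3561

Option 1 (N := 57):
  W = 68
  E = 128
  N = 57
  B = 40 + 3·68 + 4·128 − 4·57 = 528
  Q = 51 + 6·57 + 6·528 = 3561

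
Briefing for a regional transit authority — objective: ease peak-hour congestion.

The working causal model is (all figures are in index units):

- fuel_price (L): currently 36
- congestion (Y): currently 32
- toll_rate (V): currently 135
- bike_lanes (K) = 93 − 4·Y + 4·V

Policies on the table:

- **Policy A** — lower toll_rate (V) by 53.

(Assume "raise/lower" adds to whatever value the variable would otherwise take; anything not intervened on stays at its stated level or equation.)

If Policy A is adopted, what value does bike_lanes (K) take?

Policy A (V − 53):
  Y = 32
  V = 135 − 53 = 82
  K = 93 − 4·32 + 4·82 = 293

293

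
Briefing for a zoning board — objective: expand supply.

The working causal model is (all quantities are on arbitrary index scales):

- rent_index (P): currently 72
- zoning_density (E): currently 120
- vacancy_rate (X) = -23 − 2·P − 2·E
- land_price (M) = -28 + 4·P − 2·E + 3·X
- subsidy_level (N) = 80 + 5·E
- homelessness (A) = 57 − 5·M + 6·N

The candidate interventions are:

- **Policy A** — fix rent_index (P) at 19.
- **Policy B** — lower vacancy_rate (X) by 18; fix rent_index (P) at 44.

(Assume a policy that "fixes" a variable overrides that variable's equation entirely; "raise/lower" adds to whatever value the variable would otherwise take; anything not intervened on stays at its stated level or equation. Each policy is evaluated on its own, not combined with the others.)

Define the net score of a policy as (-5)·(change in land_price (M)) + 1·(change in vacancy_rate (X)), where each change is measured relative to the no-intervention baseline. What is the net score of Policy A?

Baseline:
  P = 72
  E = 120
  X = -23 − 2·72 − 2·120 = -407
  M = -28 + 4·72 − 2·120 + 3·(-407) = -1201
Policy A (P := 19):
  P = 19
  E = 120
  X = -23 − 2·19 − 2·120 = -301
  M = -28 + 4·19 − 2·120 + 3·(-301) = -1095
ΔM = -1095 − (-1201) = 106; ΔX = -301 − (-407) = 106
Score = (-5)·106 + 1·106 = -424

-424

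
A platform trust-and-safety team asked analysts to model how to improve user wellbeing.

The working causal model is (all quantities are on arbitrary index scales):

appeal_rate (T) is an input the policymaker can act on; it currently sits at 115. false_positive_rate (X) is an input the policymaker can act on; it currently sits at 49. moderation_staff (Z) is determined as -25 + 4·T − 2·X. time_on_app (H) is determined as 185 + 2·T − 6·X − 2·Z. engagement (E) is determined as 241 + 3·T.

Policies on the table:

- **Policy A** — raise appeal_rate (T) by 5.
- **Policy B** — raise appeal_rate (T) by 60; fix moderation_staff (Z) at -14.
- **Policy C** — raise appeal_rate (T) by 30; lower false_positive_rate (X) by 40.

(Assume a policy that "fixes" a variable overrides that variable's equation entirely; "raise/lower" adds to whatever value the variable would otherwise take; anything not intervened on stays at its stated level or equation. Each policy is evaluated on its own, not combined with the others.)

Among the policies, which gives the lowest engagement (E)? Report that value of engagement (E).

Policy A (T + 5):
  T = 115 + 5 = 120
  E = 241 + 3·120 = 601
Policy B (T + 60, Z := -14):
  T = 115 + 60 = 175
  E = 241 + 3·175 = 766
Policy C (T + 30, X − 40):
  T = 115 + 30 = 145
  E = 241 + 3·145 = 676
Comparing — Policy A: E=601, Policy B: E=766, Policy C: E=676. Lowest is 601 (Policy A).

601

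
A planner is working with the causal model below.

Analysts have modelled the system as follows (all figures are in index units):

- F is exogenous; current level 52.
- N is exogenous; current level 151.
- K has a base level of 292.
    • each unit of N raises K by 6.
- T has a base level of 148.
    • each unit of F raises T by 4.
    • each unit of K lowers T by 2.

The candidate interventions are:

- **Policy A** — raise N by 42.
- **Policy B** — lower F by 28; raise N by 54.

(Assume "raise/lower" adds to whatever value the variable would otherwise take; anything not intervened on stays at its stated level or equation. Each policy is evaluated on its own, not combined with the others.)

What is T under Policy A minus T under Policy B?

256

Policy A (N + 42):
  F = 52
  N = 151 + 42 = 193
  K = 292 + 6·193 = 1450
  T = 148 + 4·52 − 2·1450 = -2544
Policy B (F − 28, N + 54):
  F = 52 − 28 = 24
  N = 151 + 54 = 205
  K = 292 + 6·205 = 1522
  T = 148 + 4·24 − 2·1522 = -2800
T: -2544 − (-2800) = 256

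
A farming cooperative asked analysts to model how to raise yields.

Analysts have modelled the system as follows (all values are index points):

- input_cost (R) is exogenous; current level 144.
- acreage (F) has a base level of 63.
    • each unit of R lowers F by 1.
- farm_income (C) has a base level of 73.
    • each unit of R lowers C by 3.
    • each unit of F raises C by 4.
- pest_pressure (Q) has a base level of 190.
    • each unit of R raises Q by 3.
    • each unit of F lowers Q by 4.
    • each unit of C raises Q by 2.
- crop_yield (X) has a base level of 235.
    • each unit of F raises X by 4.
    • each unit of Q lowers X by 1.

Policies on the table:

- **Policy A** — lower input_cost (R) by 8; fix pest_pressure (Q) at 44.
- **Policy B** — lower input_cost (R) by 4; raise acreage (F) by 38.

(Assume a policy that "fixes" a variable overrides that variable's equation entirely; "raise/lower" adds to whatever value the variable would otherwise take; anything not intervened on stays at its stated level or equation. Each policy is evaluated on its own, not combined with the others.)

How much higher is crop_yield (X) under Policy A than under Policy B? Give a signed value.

-420

Policy A (R − 8, Q := 44):
  R = 144 − 8 = 136
  F = 63 − 136 = -73
  C = 73 − 3·136 + 4·(-73) = -627
  Q = 44
  X = 235 + 4·(-73) − 44 = -101
Policy B (R − 4, F + 38):
  R = 144 − 4 = 140
  F = 63 − 140 (+38 from intervention) = -39
  C = 73 − 3·140 + 4·(-39) = -503
  Q = 190 + 3·140 − 4·(-39) + 2·(-503) = -240
  X = 235 + 4·(-39) − (-240) = 319
X: -101 − 319 = -420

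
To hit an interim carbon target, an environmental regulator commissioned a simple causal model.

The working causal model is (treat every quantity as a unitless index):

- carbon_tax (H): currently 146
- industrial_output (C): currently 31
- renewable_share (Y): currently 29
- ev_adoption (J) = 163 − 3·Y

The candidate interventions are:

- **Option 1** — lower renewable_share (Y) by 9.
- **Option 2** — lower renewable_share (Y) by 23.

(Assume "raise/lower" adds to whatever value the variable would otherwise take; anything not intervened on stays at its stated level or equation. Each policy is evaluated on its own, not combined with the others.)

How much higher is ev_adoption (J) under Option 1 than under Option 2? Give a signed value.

-42

Option 1 (Y − 9):
  Y = 29 − 9 = 20
  J = 163 − 3·20 = 103
Option 2 (Y − 23):
  Y = 29 − 23 = 6
  J = 163 − 3·6 = 145
J: 103 − 145 = -42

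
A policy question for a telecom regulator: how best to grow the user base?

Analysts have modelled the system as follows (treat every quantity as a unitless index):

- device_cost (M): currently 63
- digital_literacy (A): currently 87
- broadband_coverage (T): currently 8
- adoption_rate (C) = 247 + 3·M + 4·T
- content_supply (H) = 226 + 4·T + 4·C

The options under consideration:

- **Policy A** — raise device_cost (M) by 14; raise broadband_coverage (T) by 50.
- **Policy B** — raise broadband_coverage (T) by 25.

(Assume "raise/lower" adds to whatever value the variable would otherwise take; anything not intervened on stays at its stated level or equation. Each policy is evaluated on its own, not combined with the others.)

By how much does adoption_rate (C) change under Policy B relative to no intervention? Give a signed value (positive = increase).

100

Baseline:
  M = 63
  T = 8
  C = 247 + 3·63 + 4·8 = 468
Policy B (T + 25):
  M = 63
  T = 8 + 25 = 33
  C = 247 + 3·63 + 4·33 = 568
Change in C: 568 − 468 = 100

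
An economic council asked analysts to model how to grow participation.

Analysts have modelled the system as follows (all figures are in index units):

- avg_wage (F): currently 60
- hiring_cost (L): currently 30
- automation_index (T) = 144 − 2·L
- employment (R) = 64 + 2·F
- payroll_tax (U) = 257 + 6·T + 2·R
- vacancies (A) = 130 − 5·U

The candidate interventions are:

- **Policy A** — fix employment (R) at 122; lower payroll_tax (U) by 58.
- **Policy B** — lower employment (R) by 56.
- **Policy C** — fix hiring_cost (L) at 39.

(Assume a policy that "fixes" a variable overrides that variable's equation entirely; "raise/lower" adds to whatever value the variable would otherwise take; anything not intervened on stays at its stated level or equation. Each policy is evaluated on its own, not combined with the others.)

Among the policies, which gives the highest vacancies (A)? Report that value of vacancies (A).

-4605

Policy A (R := 122, U − 58):
  F = 60
  L = 30
  T = 144 − 2·30 = 84
  R = 122
  U = 257 + 6·84 + 2·122 (−58 from intervention) = 947
  A = 130 − 5·947 = -4605
Policy B (R − 56):
  F = 60
  L = 30
  T = 144 − 2·30 = 84
  R = 64 + 2·60 (−56 from intervention) = 128
  U = 257 + 6·84 + 2·128 = 1017
  A = 130 − 5·1017 = -4955
Policy C (L := 39):
  F = 60
  L = 39
  T = 144 − 2·39 = 66
  R = 64 + 2·60 = 184
  U = 257 + 6·66 + 2·184 = 1021
  A = 130 − 5·1021 = -4975
Comparing — Policy A: A=-4605, Policy B: A=-4955, Policy C: A=-4975. Highest is -4605 (Policy A).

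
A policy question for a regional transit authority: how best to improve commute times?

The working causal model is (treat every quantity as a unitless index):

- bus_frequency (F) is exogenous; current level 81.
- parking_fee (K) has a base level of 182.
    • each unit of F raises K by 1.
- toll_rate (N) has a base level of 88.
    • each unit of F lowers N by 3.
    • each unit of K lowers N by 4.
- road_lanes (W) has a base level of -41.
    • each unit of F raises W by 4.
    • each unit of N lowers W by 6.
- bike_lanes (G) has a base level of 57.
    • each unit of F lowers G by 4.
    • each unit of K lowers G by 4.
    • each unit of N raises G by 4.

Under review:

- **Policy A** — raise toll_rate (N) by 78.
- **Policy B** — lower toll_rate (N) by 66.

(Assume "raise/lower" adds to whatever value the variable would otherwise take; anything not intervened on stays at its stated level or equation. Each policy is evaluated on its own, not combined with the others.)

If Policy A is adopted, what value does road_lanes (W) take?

7057

Policy A (N + 78):
  F = 81
  K = 182 + 81 = 263
  N = 88 − 3·81 − 4·263 (+78 from intervention) = -1129
  W = -41 + 4·81 − 6·(-1129) = 7057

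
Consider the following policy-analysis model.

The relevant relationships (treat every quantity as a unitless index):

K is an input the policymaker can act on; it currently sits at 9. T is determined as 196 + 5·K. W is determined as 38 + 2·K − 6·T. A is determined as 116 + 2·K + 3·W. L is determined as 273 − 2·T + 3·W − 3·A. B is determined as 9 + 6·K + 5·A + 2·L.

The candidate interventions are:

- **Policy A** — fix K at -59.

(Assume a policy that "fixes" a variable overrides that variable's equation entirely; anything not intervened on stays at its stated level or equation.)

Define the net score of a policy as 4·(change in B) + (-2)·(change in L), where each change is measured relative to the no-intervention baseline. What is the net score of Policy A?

47872

Baseline:
  K = 9
  T = 196 + 5·9 = 241
  W = 38 + 2·9 − 6·241 = -1390
  A = 116 + 2·9 + 3·(-1390) = -4036
  L = 273 − 2·241 + 3·(-1390) − 3·(-4036) = 7729
  B = 9 + 6·9 + 5·(-4036) + 2·7729 = -4659
Policy A (K := -59):
  K = -59
  T = 196 + 5·(-59) = -99
  W = 38 + 2·(-59) − 6·(-99) = 514
  A = 116 + 2·(-59) + 3·514 = 1540
  L = 273 − 2·(-99) + 3·514 − 3·1540 = -2607
  B = 9 + 6·(-59) + 5·1540 + 2·(-2607) = 2141
ΔB = 2141 − (-4659) = 6800; ΔL = -2607 − 7729 = -10336
Score = 4·6800 + (-2)·(-10336) = 47872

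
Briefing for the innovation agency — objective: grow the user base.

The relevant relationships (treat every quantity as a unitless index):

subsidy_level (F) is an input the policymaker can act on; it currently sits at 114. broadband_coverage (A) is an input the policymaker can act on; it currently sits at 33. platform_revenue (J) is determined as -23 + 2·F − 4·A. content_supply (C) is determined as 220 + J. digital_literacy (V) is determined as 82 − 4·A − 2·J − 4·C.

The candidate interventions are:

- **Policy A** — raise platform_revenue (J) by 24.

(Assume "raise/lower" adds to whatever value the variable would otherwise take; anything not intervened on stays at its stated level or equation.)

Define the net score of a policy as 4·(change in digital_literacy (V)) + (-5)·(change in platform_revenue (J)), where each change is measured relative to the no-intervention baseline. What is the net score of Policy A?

-696

Baseline:
  F = 114
  A = 33
  J = -23 + 2·114 − 4·33 = 73
  C = 220 + 73 = 293
  V = 82 − 4·33 − 2·73 − 4·293 = -1368
Policy A (J + 24):
  F = 114
  A = 33
  J = -23 + 2·114 − 4·33 (+24 from intervention) = 97
  C = 220 + 97 = 317
  V = 82 − 4·33 − 2·97 − 4·317 = -1512
ΔV = -1512 − (-1368) = -144; ΔJ = 97 − 73 = 24
Score = 4·(-144) + (-5)·24 = -696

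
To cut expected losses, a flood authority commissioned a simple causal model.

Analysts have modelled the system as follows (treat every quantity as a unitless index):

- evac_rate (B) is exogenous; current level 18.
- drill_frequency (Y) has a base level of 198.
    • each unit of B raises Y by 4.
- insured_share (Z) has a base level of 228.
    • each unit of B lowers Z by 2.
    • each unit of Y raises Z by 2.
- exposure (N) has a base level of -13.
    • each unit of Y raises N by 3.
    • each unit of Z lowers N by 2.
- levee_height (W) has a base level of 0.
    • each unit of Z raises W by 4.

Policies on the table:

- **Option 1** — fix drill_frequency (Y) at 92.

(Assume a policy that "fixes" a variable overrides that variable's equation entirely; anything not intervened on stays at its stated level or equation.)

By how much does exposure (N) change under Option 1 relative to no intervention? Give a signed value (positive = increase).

178

Baseline:
  B = 18
  Y = 198 + 4·18 = 270
  Z = 228 − 2·18 + 2·270 = 732
  N = -13 + 3·270 − 2·732 = -667
Option 1 (Y := 92):
  B = 18
  Y = 92
  Z = 228 − 2·18 + 2·92 = 376
  N = -13 + 3·92 − 2·376 = -489
Change in N: -489 − (-667) = 178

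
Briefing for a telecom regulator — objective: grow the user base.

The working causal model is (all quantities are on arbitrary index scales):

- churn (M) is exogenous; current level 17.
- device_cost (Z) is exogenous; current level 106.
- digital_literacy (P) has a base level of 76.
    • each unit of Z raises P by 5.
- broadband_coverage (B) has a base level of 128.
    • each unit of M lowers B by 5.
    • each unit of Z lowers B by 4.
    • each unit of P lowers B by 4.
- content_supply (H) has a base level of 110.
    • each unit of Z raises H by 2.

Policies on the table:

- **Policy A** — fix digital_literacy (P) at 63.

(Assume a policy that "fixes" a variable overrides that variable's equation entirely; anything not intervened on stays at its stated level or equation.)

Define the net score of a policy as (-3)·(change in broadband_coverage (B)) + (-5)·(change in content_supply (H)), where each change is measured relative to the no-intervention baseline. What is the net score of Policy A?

-6516

Baseline:
  M = 17
  Z = 106
  P = 76 + 5·106 = 606
  B = 128 − 5·17 − 4·106 − 4·606 = -2805
  H = 110 + 2·106 = 322
Policy A (P := 63):
  M = 17
  Z = 106
  P = 63
  B = 128 − 5·17 − 4·106 − 4·63 = -633
  H = 110 + 2·106 = 322
ΔB = -633 − (-2805) = 2172; ΔH = 322 − 322 = 0
Score = (-3)·2172 + (-5)·0 = -6516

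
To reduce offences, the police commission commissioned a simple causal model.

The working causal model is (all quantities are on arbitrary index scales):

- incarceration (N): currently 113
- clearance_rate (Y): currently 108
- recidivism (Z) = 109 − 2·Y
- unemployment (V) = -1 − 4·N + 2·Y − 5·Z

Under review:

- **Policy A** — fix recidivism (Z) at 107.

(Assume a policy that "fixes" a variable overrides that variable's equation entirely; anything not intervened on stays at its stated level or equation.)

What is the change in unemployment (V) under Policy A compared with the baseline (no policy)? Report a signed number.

-1070

Baseline:
  N = 113
  Y = 108
  Z = 109 − 2·108 = -107
  V = -1 − 4·113 + 2·108 − 5·(-107) = 298
Policy A (Z := 107):
  N = 113
  Y = 108
  Z = 107
  V = -1 − 4·113 + 2·108 − 5·107 = -772
Change in V: -772 − 298 = -1070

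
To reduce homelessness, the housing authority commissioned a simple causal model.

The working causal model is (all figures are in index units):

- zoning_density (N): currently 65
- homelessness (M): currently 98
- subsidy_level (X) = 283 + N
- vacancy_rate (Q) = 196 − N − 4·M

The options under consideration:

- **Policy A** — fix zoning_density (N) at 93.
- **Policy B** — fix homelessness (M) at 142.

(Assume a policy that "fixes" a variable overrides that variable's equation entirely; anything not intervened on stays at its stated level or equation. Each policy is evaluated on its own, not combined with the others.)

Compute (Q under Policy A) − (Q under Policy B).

Policy A (N := 93):
  N = 93
  M = 98
  Q = 196 − 93 − 4·98 = -289
Policy B (M := 142):
  N = 65
  M = 142
  Q = 196 − 65 − 4·142 = -437
Q: -289 − (-437) = 148

148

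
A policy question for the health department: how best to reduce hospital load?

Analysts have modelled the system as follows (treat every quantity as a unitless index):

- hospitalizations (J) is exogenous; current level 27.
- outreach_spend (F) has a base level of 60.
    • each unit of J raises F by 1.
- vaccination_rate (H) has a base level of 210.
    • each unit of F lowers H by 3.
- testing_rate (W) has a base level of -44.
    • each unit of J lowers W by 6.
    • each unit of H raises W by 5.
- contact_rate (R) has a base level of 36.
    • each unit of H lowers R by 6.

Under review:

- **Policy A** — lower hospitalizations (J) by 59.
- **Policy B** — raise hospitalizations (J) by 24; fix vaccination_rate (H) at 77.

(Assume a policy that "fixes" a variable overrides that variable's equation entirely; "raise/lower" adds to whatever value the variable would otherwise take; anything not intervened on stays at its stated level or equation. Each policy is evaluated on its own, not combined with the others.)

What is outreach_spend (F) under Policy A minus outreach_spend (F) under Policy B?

-83

Policy A (J − 59):
  J = 27 − 59 = -32
  F = 60 + (-32) = 28
Policy B (J + 24, H := 77):
  J = 27 + 24 = 51
  F = 60 + 51 = 111
F: 28 − 111 = -83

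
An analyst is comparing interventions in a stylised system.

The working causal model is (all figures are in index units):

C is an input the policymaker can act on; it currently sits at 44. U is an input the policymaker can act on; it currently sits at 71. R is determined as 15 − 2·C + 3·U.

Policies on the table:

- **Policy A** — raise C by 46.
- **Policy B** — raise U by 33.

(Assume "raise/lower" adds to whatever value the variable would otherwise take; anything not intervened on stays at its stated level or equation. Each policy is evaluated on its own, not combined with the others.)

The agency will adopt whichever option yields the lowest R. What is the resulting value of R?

Policy A (C + 46):
  C = 44 + 46 = 90
  U = 71
  R = 15 − 2·90 + 3·71 = 48
Policy B (U + 33):
  C = 44
  U = 71 + 33 = 104
  R = 15 − 2·44 + 3·104 = 239
Comparing — Policy A: R=48, Policy B: R=239. Lowest is 48 (Policy A).

48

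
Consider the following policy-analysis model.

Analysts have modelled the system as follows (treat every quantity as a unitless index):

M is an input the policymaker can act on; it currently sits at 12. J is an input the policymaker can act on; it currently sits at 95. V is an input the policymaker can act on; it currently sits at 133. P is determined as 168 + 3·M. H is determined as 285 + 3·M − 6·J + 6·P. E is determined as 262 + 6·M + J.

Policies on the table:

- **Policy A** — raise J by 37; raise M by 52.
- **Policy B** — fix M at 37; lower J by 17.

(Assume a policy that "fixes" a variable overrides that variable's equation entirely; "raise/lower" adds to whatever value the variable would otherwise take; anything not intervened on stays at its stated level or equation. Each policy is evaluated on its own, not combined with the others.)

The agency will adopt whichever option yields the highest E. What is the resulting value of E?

Policy A (J + 37, M + 52):
  M = 12 + 52 = 64
  J = 95 + 37 = 132
  E = 262 + 6·64 + 132 = 778
Policy B (M := 37, J − 17):
  M = 37
  J = 95 − 17 = 78
  E = 262 + 6·37 + 78 = 562
Comparing — Policy A: E=778, Policy B: E=562. Highest is 778 (Policy A).

778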